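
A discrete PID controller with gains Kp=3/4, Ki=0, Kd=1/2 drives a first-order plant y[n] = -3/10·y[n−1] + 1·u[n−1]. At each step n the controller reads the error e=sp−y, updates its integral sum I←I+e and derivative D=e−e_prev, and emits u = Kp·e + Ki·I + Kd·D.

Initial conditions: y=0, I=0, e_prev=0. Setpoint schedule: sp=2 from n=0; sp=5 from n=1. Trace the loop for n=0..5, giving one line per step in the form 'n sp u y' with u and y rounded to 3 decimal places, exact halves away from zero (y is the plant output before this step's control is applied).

(exact arithmetic carried between steps; '≈' marks a value shown rounded to 6 d.p. or computed from one; I and e_prev carry over from the previous line; the table rounds u and y to 3 d.p., halves away from zero)
n=0: y=0, sp=2, e=sp−y=2; I=2, D=e−e_prev=2; u=3/4·2+0·2+1/2·2=2.5; next y=-3/10·0+1·2.5=2.5
n=1: y=2.5, sp=5, e=sp−y=2.5; I=4.5, D=e−e_prev=0.5; u=3/4·2.5+0·4.5+1/2·0.5=2.125; next y=-3/10·2.5+1·2.125=1.375
n=2: y=1.375, sp=5, e=sp−y=3.625; I=8.125, D=e−e_prev=1.125; u=3/4·3.625+0·8.125+1/2·1.125=3.28125; next y=-3/10·1.375+1·3.28125=2.86875
n=3: y=2.86875, sp=5, e=sp−y=2.13125; I=10.25625, D=e−e_prev=-1.49375; u=3/4·2.13125+0·10.25625+1/2·(-1.49375)≈0.851563; next y=-3/10·2.86875+1·0.851563≈-0.009063
n=4: y≈-0.009063, sp=5, e=sp−y≈5.009063; I≈15.265313, D=e−e_prev≈2.877813; u=3/4·5.009063+0·15.265313+1/2·2.877813≈5.195703; next y=-3/10·(-0.009063)+1·5.195703≈5.198422
n=5: y≈5.198422, sp=5, e=sp−y≈-0.198422; I≈15.066891, D=e−e_prev≈-5.207484; u=3/4·(-0.198422)+0·15.066891+1/2·(-5.207484)≈-2.752559; next y=-3/10·5.198422+1·(-2.752559)≈-4.312085

0 2 2.500 0.000
1 5 2.125 2.500
2 5 3.281 1.375
3 5 0.852 2.869
4 5 5.196 -0.009
5 5 -2.753 5.198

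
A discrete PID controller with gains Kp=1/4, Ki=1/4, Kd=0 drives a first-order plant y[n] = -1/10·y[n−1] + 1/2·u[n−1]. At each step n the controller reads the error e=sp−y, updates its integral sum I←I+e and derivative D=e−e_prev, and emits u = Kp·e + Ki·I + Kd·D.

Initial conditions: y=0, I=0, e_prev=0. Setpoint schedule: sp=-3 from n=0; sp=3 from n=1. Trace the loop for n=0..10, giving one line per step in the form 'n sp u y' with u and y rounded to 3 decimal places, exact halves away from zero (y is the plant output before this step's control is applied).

0 -3 -1.500 0.000
1 3 1.125 -0.750
2 3 1.369 0.638
3 3 1.968 0.621
4 3 2.412 0.922
5 3 2.836 1.114
6 3 3.211 1.306
7 3 3.550 1.475
8 3 3.855 1.628
9 3 4.129 1.765
10 3 4.377 1.888

(exact arithmetic carried between steps; '≈' marks a value shown rounded to 6 d.p. or computed from one; I and e_prev carry over from the previous line; the table rounds u and y to 3 d.p., halves away from zero)
n=0: y=0, sp=-3, e=sp−y=-3; I=-3, D=e−e_prev=-3; u=1/4·(-3)+1/4·(-3)+0·(-3)=-1.5; next y=-1/10·0+1/2·(-1.5)=-0.75
n=1: y=-0.75, sp=3, e=sp−y=3.75; I=0.75, D=e−e_prev=6.75; u=1/4·3.75+1/4·0.75+0·6.75=1.125; next y=-1/10·(-0.75)+1/2·1.125=0.6375
n=2: y=0.6375, sp=3, e=sp−y=2.3625; I=3.1125, D=e−e_prev=-1.3875; u=1/4·2.3625+1/4·3.1125+0·(-1.3875)=1.36875; next y=-1/10·0.6375+1/2·1.36875=0.620625
n=3: y=0.620625, sp=3, e=sp−y=2.379375; I=5.491875, D=e−e_prev=0.016875; u=1/4·2.379375+1/4·5.491875+0·0.016875≈1.967813; next y=-1/10·0.620625+1/2·1.967813≈0.921844
n=4: y≈0.921844, sp=3, e=sp−y≈2.078156; I≈7.570031, D=e−e_prev≈-0.301219; u=1/4·2.078156+1/4·7.570031+0·(-0.301219)≈2.412047; next y=-1/10·0.921844+1/2·2.412047≈1.113839
n=5: y≈1.113839, sp=3, e=sp−y≈1.886161; I≈9.456192, D=e−e_prev≈-0.191995; u=1/4·1.886161+1/4·9.456192+0·(-0.191995)≈2.835588; next y=-1/10·1.113839+1/2·2.835588≈1.306410
n=6: y≈1.306410, sp=3, e=sp−y≈1.693590; I≈11.149782, D=e−e_prev≈-0.192571; u=1/4·1.693590+1/4·11.149782+0·(-0.192571)≈3.210843; next y=-1/10·1.306410+1/2·3.210843≈1.474780
n=7: y≈1.474780, sp=3, e=sp−y≈1.525220; I≈12.675002, D=e−e_prev≈-0.168370; u=1/4·1.525220+1/4·12.675002+0·(-0.168370)≈3.550055; next y=-1/10·1.474780+1/2·3.550055≈1.627550
n=8: y≈1.627550, sp=3, e=sp−y≈1.372450; I≈14.047452, D=e−e_prev≈-0.152769; u=1/4·1.372450+1/4·14.047452+0·(-0.152769)≈3.854976; next y=-1/10·1.627550+1/2·3.854976≈1.764733
n=9: y≈1.764733, sp=3, e=sp−y≈1.235267; I≈15.282719, D=e−e_prev≈-0.137183; u=1/4·1.235267+1/4·15.282719+0·(-0.137183)≈4.129497; next y=-1/10·1.764733+1/2·4.129497≈1.888275
n=10: y≈1.888275, sp=3, e=sp−y≈1.111725; I≈16.394444, D=e−e_prev≈-0.123542; u=1/4·1.111725+1/4·16.394444+0·(-0.123542)≈4.376542; next y=-1/10·1.888275+1/2·4.376542≈1.999444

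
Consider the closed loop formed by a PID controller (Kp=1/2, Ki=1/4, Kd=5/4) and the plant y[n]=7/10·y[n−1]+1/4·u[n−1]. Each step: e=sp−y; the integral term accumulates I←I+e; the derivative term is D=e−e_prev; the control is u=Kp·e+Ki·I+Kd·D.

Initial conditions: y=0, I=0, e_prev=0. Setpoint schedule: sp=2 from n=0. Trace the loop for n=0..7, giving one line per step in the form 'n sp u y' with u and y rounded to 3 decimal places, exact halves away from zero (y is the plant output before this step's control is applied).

0 2 4.000 0.000
1 2 0.000 1.000
2 2 2.100 0.700
3 2 1.420 1.015
4 2 1.959 1.066
5 2 1.916 1.236
6 2 2.103 1.344
7 2 2.157 1.466

(exact arithmetic carried between steps; '≈' marks a value shown rounded to 6 d.p. or computed from one; I and e_prev carry over from the previous line; the table rounds u and y to 3 d.p., halves away from zero)
n=0: y=0, sp=2, e=sp−y=2; I=2, D=e−e_prev=2; u=1/2·2+1/4·2+5/4·2=4; next y=7/10·0+1/4·4=1
n=1: y=1, sp=2, e=sp−y=1; I=3, D=e−e_prev=-1; u=1/2·1+1/4·3+5/4·(-1)=0; next y=7/10·1+1/4·0=0.7
n=2: y=0.7, sp=2, e=sp−y=1.3; I=4.3, D=e−e_prev=0.3; u=1/2·1.3+1/4·4.3+5/4·0.3=2.1; next y=7/10·0.7+1/4·2.1=1.015
n=3: y=1.015, sp=2, e=sp−y=0.985; I=5.285, D=e−e_prev=-0.315; u=1/2·0.985+1/4·5.285+5/4·(-0.315)=1.42; next y=7/10·1.015+1/4·1.42=1.0655
n=4: y=1.0655, sp=2, e=sp−y=0.9345; I=6.2195, D=e−e_prev=-0.0505; u=1/2·0.9345+1/4·6.2195+5/4·(-0.0505)=1.959; next y=7/10·1.0655+1/4·1.959=1.2356
n=5: y=1.2356, sp=2, e=sp−y=0.7644; I=6.9839, D=e−e_prev=-0.1701; u=1/2·0.7644+1/4·6.9839+5/4·(-0.1701)=1.91555; next y=7/10·1.2356+1/4·1.91555≈1.343808
n=6: y≈1.343808, sp=2, e=sp−y≈0.656193; I≈7.640093, D=e−e_prev≈-0.108208; u=1/2·0.656193+1/4·7.640093+5/4·(-0.108208)≈2.10286; next y=7/10·1.343808+1/4·2.10286≈1.466380
n=7: y≈1.466380, sp=2, e=sp−y≈0.533620; I≈8.173712, D=e−e_prev≈-0.122573; u=1/2·0.533620+1/4·8.173712+5/4·(-0.122573)≈2.157022; next y=7/10·1.466380+1/4·2.157022≈1.565722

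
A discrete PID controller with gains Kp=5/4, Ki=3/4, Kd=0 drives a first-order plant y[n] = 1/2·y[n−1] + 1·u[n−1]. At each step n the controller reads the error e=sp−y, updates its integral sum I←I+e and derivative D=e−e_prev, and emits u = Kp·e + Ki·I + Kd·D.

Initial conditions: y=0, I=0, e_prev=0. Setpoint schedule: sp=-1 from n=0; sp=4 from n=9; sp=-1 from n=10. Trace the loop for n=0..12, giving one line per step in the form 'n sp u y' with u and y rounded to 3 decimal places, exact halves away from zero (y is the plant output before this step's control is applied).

0 -1 -2.000 0.000
1 -1 1.250 -2.000
2 -1 -2.500 0.250
3 -1 1.813 -2.375
4 -1 -3.156 0.625
5 -1 2.563 -2.844
6 -1 -4.023 1.141
7 -1 3.559 -3.453
8 -1 -5.172 1.832
9 4 14.880 -4.256
10 -1 -22.944 12.752
11 -1 25.382 -16.568
12 -1 -30.274 17.098

(exact arithmetic carried between steps; '≈' marks a value shown rounded to 6 d.p. or computed from one; I and e_prev carry over from the previous line; the table rounds u and y to 3 d.p., halves away from zero)
n=0: y=0, sp=-1, e=sp−y=-1; I=-1, D=e−e_prev=-1; u=5/4·(-1)+3/4·(-1)+0·(-1)=-2; next y=1/2·0+1·(-2)=-2
n=1: y=-2, sp=-1, e=sp−y=1; I=0, D=e−e_prev=2; u=5/4·1+3/4·0+0·2=1.25; next y=1/2·(-2)+1·1.25=0.25
n=2: y=0.25, sp=-1, e=sp−y=-1.25; I=-1.25, D=e−e_prev=-2.25; u=5/4·(-1.25)+3/4·(-1.25)+0·(-2.25)=-2.5; next y=1/2·0.25+1·(-2.5)=-2.375
n=3: y=-2.375, sp=-1, e=sp−y=1.375; I=0.125, D=e−e_prev=2.625; u=5/4·1.375+3/4·0.125+0·2.625=1.8125; next y=1/2·(-2.375)+1·1.8125=0.625
n=4: y=0.625, sp=-1, e=sp−y=-1.625; I=-1.5, D=e−e_prev=-3; u=5/4·(-1.625)+3/4·(-1.5)+0·(-3)=-3.15625; next y=1/2·0.625+1·(-3.15625)=-2.84375
n=5: y=-2.84375, sp=-1, e=sp−y=1.84375; I=0.34375, D=e−e_prev=3.46875; u=5/4·1.84375+3/4·0.34375+0·3.46875=2.5625; next y=1/2·(-2.84375)+1·2.5625=1.140625
n=6: y=1.140625, sp=-1, e=sp−y=-2.140625; I=-1.796875, D=e−e_prev=-3.984375; u=5/4·(-2.140625)+3/4·(-1.796875)+0·(-3.984375)≈-4.023438; next y=1/2·1.140625+1·(-4.023438)≈-3.453125
n=7: y=-3.453125, sp=-1, e=sp−y=2.453125; I=0.65625, D=e−e_prev=4.59375; u=5/4·2.453125+3/4·0.65625+0·4.59375≈3.558594; next y=1/2·(-3.453125)+1·3.558594≈1.832031
n=8: y≈1.832031, sp=-1, e=sp−y≈-2.832031; I≈-2.175781, D=e−e_prev≈-5.285156; u=5/4·(-2.832031)+3/4·(-2.175781)+0·(-5.285156)≈-5.171875; next y=1/2·1.832031+1·(-5.171875)≈-4.255859
n=9: y≈-4.255859, sp=4, e=sp−y≈8.255859; I≈6.080078, D=e−e_prev≈11.087891; u=5/4·8.255859+3/4·6.080078+0·11.087891≈14.879883; next y=1/2·(-4.255859)+1·14.879883≈12.751953
n=10: y≈12.751953, sp=-1, e=sp−y≈-13.751953; I≈-7.671875, D=e−e_prev≈-22.007813; u=5/4·(-13.751953)+3/4·(-7.671875)+0·(-22.007813)≈-22.943848; next y=1/2·12.751953+1·(-22.943848)≈-16.567871
n=11: y≈-16.567871, sp=-1, e=sp−y≈15.567871; I≈7.895996, D=e−e_prev≈29.319824; u=5/4·15.567871+3/4·7.895996+0·29.319824≈25.381836; next y=1/2·(-16.567871)+1·25.381836≈17.097900
n=12: y≈17.097900, sp=-1, e=sp−y≈-18.097900; I≈-10.201904, D=e−e_prev≈-33.665771; u=5/4·(-18.097900)+3/4·(-10.201904)+0·(-33.665771)≈-30.273804; next y=1/2·17.097900+1·(-30.273804)≈-21.724854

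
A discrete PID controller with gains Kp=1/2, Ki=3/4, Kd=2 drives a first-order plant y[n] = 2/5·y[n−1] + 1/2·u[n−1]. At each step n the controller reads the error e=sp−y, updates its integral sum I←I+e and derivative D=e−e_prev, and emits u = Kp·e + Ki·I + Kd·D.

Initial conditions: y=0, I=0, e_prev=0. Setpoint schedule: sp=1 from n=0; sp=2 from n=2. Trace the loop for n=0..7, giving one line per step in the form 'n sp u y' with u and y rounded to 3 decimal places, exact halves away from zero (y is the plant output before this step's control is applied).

(exact arithmetic carried between steps; '≈' marks a value shown rounded to 6 d.p. or computed from one; I and e_prev carry over from the previous line; the table rounds u and y to 3 d.p., halves away from zero)
n=0: y=0, sp=1, e=sp−y=1; I=1, D=e−e_prev=1; u=1/2·1+3/4·1+2·1=3.25; next y=2/5·0+1/2·3.25=1.625
n=1: y=1.625, sp=1, e=sp−y=-0.625; I=0.375, D=e−e_prev=-1.625; u=1/2·(-0.625)+3/4·0.375+2·(-1.625)=-3.28125; next y=2/5·1.625+1/2·(-3.28125)=-0.990625
n=2: y=-0.990625, sp=2, e=sp−y=2.990625; I=3.365625, D=e−e_prev=3.615625; u=1/2·2.990625+3/4·3.365625+2·3.615625≈11.250781; next y=2/5·(-0.990625)+1/2·11.250781≈5.229141
n=3: y≈5.229141, sp=2, e=sp−y≈-3.229141; I≈0.136484, D=e−e_prev≈-6.219766; u=1/2·(-3.229141)+3/4·0.136484+2·(-6.219766)≈-13.951738; next y=2/5·5.229141+1/2·(-13.951738)≈-4.884213
n=4: y≈-4.884213, sp=2, e=sp−y≈6.884213; I≈7.020697, D=e−e_prev≈10.113354; u=1/2·6.884213+3/4·7.020697+2·10.113354≈28.934336; next y=2/5·(-4.884213)+1/2·28.934336≈12.513483
n=5: y≈12.513483, sp=2, e=sp−y≈-10.513483; I≈-3.492786, D=e−e_prev≈-17.397696; u=1/2·(-10.513483)+3/4·(-3.492786)+2·(-17.397696)≈-42.671723; next y=2/5·12.513483+1/2·(-42.671723)≈-16.330468
n=6: y≈-16.330468, sp=2, e=sp−y≈18.330468; I≈14.837682, D=e−e_prev≈28.843951; u=1/2·18.330468+3/4·14.837682+2·28.843951≈77.981398; next y=2/5·(-16.330468)+1/2·77.981398≈32.458512
n=7: y≈32.458512, sp=2, e=sp−y≈-30.458512; I≈-15.620830, D=e−e_prev≈-48.788980; u=1/2·(-30.458512)+3/4·(-15.620830)+2·(-48.788980)≈-124.522838; next y=2/5·32.458512+1/2·(-124.522838)≈-49.278014

0 1 3.250 0.000
1 1 -3.281 1.625
2 2 11.251 -0.991
3 2 -13.952 5.229
4 2 28.934 -4.884
5 2 -42.672 12.513
6 2 77.981 -16.330
7 2 -124.523 32.459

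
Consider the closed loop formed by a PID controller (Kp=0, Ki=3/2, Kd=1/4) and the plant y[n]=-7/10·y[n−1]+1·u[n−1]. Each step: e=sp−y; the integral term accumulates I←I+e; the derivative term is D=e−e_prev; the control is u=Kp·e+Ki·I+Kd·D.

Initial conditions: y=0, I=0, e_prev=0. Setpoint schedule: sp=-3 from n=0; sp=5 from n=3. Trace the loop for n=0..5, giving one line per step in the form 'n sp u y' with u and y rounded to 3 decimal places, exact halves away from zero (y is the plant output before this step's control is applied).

0 -3 -5.250 0.000
1 -3 0.188 -5.250
2 -3 -13.697 3.863
3 5 27.748 -16.401
4 5 -44.568 39.228
5 5 112.695 -72.028

(exact arithmetic carried between steps; '≈' marks a value shown rounded to 6 d.p. or computed from one; I and e_prev carry over from the previous line; the table rounds u and y to 3 d.p., halves away from zero)
n=0: y=0, sp=-3, e=sp−y=-3; I=-3, D=e−e_prev=-3; u=0·(-3)+3/2·(-3)+1/4·(-3)=-5.25; next y=-7/10·0+1·(-5.25)=-5.25
n=1: y=-5.25, sp=-3, e=sp−y=2.25; I=-0.75, D=e−e_prev=5.25; u=0·2.25+3/2·(-0.75)+1/4·5.25=0.1875; next y=-7/10·(-5.25)+1·0.1875=3.8625
n=2: y=3.8625, sp=-3, e=sp−y=-6.8625; I=-7.6125, D=e−e_prev=-9.1125; u=0·(-6.8625)+3/2·(-7.6125)+1/4·(-9.1125)=-13.696875; next y=-7/10·3.8625+1·(-13.696875)=-16.400625
n=3: y=-16.400625, sp=5, e=sp−y=21.400625; I=13.788125, D=e−e_prev=28.263125; u=0·21.400625+3/2·13.788125+1/4·28.263125≈27.747969; next y=-7/10·(-16.400625)+1·27.747969≈39.228406
n=4: y≈39.228406, sp=5, e=sp−y≈-34.228406; I≈-20.440281, D=e−e_prev≈-55.629031; u=0·(-34.228406)+3/2·(-20.440281)+1/4·(-55.629031)≈-44.567680; next y=-7/10·39.228406+1·(-44.567680)≈-72.027564
n=5: y≈-72.027564, sp=5, e=sp−y≈77.027564; I≈56.587283, D=e−e_prev≈111.255970; u=0·77.027564+3/2·56.587283+1/4·111.255970≈112.694917; next y=-7/10·(-72.027564)+1·112.694917≈163.114212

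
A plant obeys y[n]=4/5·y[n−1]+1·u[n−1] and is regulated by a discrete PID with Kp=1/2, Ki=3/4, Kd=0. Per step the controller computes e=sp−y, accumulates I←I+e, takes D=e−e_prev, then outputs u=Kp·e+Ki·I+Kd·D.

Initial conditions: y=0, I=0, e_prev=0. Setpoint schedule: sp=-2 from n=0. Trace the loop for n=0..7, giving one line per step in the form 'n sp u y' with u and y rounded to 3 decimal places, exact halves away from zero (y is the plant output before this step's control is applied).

0 -2 -2.500 0.000
1 -2 -0.875 -2.500
2 -2 -0.031 -2.875
3 -2 -0.055 -2.331
4 -2 -0.321 -1.920
5 -2 -0.460 -1.856
6 -2 -0.457 -1.945
7 -2 -0.413 -2.013

(exact arithmetic carried between steps; '≈' marks a value shown rounded to 6 d.p. or computed from one; I and e_prev carry over from the previous line; the table rounds u and y to 3 d.p., halves away from zero)
n=0: y=0, sp=-2, e=sp−y=-2; I=-2, D=e−e_prev=-2; u=1/2·(-2)+3/4·(-2)+0·(-2)=-2.5; next y=4/5·0+1·(-2.5)=-2.5
n=1: y=-2.5, sp=-2, e=sp−y=0.5; I=-1.5, D=e−e_prev=2.5; u=1/2·0.5+3/4·(-1.5)+0·2.5=-0.875; next y=4/5·(-2.5)+1·(-0.875)=-2.875
n=2: y=-2.875, sp=-2, e=sp−y=0.875; I=-0.625, D=e−e_prev=0.375; u=1/2·0.875+3/4·(-0.625)+0·0.375=-0.03125; next y=4/5·(-2.875)+1·(-0.03125)=-2.33125
n=3: y=-2.33125, sp=-2, e=sp−y=0.33125; I=-0.29375, D=e−e_prev=-0.54375; u=1/2·0.33125+3/4·(-0.29375)+0·(-0.54375)≈-0.054688; next y=4/5·(-2.33125)+1·(-0.054688)≈-1.919688
n=4: y≈-1.919688, sp=-2, e=sp−y≈-0.080313; I≈-0.374063, D=e−e_prev≈-0.411563; u=1/2·(-0.080313)+3/4·(-0.374063)+0·(-0.411563)≈-0.320703; next y=4/5·(-1.919688)+1·(-0.320703)≈-1.856453
n=5: y≈-1.856453, sp=-2, e=sp−y≈-0.143547; I≈-0.517609, D=e−e_prev≈-0.063234; u=1/2·(-0.143547)+3/4·(-0.517609)+0·(-0.063234)≈-0.459980; next y=4/5·(-1.856453)+1·(-0.459980)≈-1.945143
n=6: y≈-1.945143, sp=-2, e=sp−y≈-0.054857; I≈-0.572466, D=e−e_prev≈0.088690; u=1/2·(-0.054857)+3/4·(-0.572466)+0·0.088690≈-0.456778; next y=4/5·(-1.945143)+1·(-0.456778)≈-2.012893
n=7: y≈-2.012893, sp=-2, e=sp−y≈0.012893; I≈-0.559574, D=e−e_prev≈0.067750; u=1/2·0.012893+3/4·(-0.559574)+0·0.067750≈-0.413234; next y=4/5·(-2.012893)+1·(-0.413234)≈-2.023548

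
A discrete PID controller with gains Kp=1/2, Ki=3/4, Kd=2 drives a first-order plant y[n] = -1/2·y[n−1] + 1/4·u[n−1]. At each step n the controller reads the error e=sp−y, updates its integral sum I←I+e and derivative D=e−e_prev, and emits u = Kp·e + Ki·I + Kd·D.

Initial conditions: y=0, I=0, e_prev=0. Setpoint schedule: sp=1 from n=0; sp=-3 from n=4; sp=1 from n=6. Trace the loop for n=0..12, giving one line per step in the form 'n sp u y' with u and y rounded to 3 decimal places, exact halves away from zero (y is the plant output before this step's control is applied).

(exact arithmetic carried between steps; '≈' marks a value shown rounded to 6 d.p. or computed from one; I and e_prev carry over from the previous line; the table rounds u and y to 3 d.p., halves away from zero)
n=0: y=0, sp=1, e=sp−y=1; I=1, D=e−e_prev=1; u=1/2·1+3/4·1+2·1=3.25; next y=-1/2·0+1/4·3.25=0.8125
n=1: y=0.8125, sp=1, e=sp−y=0.1875; I=1.1875, D=e−e_prev=-0.8125; u=1/2·0.1875+3/4·1.1875+2·(-0.8125)=-0.640625; next y=-1/2·0.8125+1/4·(-0.640625)≈-0.566406
n=2: y≈-0.566406, sp=1, e=sp−y≈1.566406; I≈2.753906, D=e−e_prev≈1.378906; u=1/2·1.566406+3/4·2.753906+2·1.378906≈5.606445; next y=-1/2·(-0.566406)+1/4·5.606445≈1.684814
n=3: y≈1.684814, sp=1, e=sp−y≈-0.684814; I≈2.069092, D=e−e_prev≈-2.251221; u=1/2·(-0.684814)+3/4·2.069092+2·(-2.251221)≈-3.293030; next y=-1/2·1.684814+1/4·(-3.293030)≈-1.665665
n=4: y≈-1.665665, sp=-3, e=sp−y≈-1.334335; I≈0.734756, D=e−e_prev≈-0.649521; u=1/2·(-1.334335)+3/4·0.734756+2·(-0.649521)≈-1.415142; next y=-1/2·(-1.665665)+1/4·(-1.415142)≈0.479047
n=5: y≈0.479047, sp=-3, e=sp−y≈-3.479047; I≈-2.744290, D=e−e_prev≈-2.144711; u=1/2·(-3.479047)+3/4·(-2.744290)+2·(-2.144711)≈-8.087164; next y=-1/2·0.479047+1/4·(-8.087164)≈-2.261314
n=6: y≈-2.261314, sp=1, e=sp−y≈3.261314; I≈0.517024, D=e−e_prev≈6.740361; u=1/2·3.261314+3/4·0.517024+2·6.740361≈15.499148; next y=-1/2·(-2.261314)+1/4·15.499148≈5.005444
n=7: y≈5.005444, sp=1, e=sp−y≈-4.005444; I≈-3.488420, D=e−e_prev≈-7.266759; u=1/2·(-4.005444)+3/4·(-3.488420)+2·(-7.266759)≈-19.152554; next y=-1/2·5.005444+1/4·(-19.152554)≈-7.290861
n=8: y≈-7.290861, sp=1, e=sp−y≈8.290861; I≈4.802441, D=e−e_prev≈12.296305; u=1/2·8.290861+3/4·4.802441+2·12.296305≈32.339871; next y=-1/2·(-7.290861)+1/4·32.339871≈11.730398
n=9: y≈11.730398, sp=1, e=sp−y≈-10.730398; I≈-5.927957, D=e−e_prev≈-19.021259; u=1/2·(-10.730398)+3/4·(-5.927957)+2·(-19.021259)≈-47.853684; next y=-1/2·11.730398+1/4·(-47.853684)≈-17.828620
n=10: y≈-17.828620, sp=1, e=sp−y≈18.828620; I≈12.900663, D=e−e_prev≈29.559018; u=1/2·18.828620+3/4·12.900663+2·29.559018≈78.207843; next y=-1/2·(-17.828620)+1/4·78.207843≈28.466271
n=11: y≈28.466271, sp=1, e=sp−y≈-27.466271; I≈-14.565608, D=e−e_prev≈-46.294891; u=1/2·(-27.466271)+3/4·(-14.565608)+2·(-46.294891)≈-117.247124; next y=-1/2·28.466271+1/4·(-117.247124)≈-43.544916
n=12: y≈-43.544916, sp=1, e=sp−y≈44.544916; I≈29.979308, D=e−e_prev≈72.011187; u=1/2·44.544916+3/4·29.979308+2·72.011187≈188.779314; next y=-1/2·(-43.544916)+1/4·188.779314≈68.967287

0 1 3.250 0.000
1 1 -0.641 0.813
2 1 5.606 -0.566
3 1 -3.293 1.685
4 -3 -1.415 -1.666
5 -3 -8.087 0.479
6 1 15.499 -2.261
7 1 -19.153 5.005
8 1 32.340 -7.291
9 1 -47.854 11.730
10 1 78.208 -17.829
11 1 -117.247 28.466
12 1 188.779 -43.545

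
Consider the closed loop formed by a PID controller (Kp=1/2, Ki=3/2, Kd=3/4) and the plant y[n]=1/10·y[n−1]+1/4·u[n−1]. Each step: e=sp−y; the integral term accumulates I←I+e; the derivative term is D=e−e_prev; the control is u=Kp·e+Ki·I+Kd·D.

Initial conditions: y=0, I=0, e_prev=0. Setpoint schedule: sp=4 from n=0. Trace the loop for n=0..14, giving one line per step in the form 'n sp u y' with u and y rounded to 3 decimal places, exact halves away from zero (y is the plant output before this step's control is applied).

(exact arithmetic carried between steps; '≈' marks a value shown rounded to 6 d.p. or computed from one; I and e_prev carry over from the previous line; the table rounds u and y to 3 d.p., halves away from zero)
n=0: y=0, sp=4, e=sp−y=4; I=4, D=e−e_prev=4; u=1/2·4+3/2·4+3/4·4=11; next y=1/10·0+1/4·11=2.75
n=1: y=2.75, sp=4, e=sp−y=1.25; I=5.25, D=e−e_prev=-2.75; u=1/2·1.25+3/2·5.25+3/4·(-2.75)=6.4375; next y=1/10·2.75+1/4·6.4375=1.884375
n=2: y=1.884375, sp=4, e=sp−y=2.115625; I=7.365625, D=e−e_prev=0.865625; u=1/2·2.115625+3/2·7.365625+3/4·0.865625≈12.755469; next y=1/10·1.884375+1/4·12.755469≈3.377305
n=3: y≈3.377305, sp=4, e=sp−y≈0.622695; I≈7.988320, D=e−e_prev≈-1.492930; u=1/2·0.622695+3/2·7.988320+3/4·(-1.492930)≈11.174131; next y=1/10·3.377305+1/4·11.174131≈3.131263
n=4: y≈3.131263, sp=4, e=sp−y≈0.868737; I≈8.857057, D=e−e_prev≈0.246042; u=1/2·0.868737+3/2·8.857057+3/4·0.246042≈13.904485; next y=1/10·3.131263+1/4·13.904485≈3.789248
n=5: y≈3.789248, sp=4, e=sp−y≈0.210752; I≈9.067810, D=e−e_prev≈-0.657984; u=1/2·0.210752+3/2·9.067810+3/4·(-0.657984)≈13.213602; next y=1/10·3.789248+1/4·13.213602≈3.682325
n=6: y≈3.682325, sp=4, e=sp−y≈0.317675; I≈9.385484, D=e−e_prev≈0.106922; u=1/2·0.317675+3/2·9.385484+3/4·0.106922≈14.317255; next y=1/10·3.682325+1/4·14.317255≈3.947546
n=7: y≈3.947546, sp=4, e=sp−y≈0.052454; I≈9.437938, D=e−e_prev≈-0.265221; u=1/2·0.052454+3/2·9.437938+3/4·(-0.265221)≈13.984218; next y=1/10·3.947546+1/4·13.984218≈3.890809
n=8: y≈3.890809, sp=4, e=sp−y≈0.109191; I≈9.547129, D=e−e_prev≈0.056737; u=1/2·0.109191+3/2·9.547129+3/4·0.056737≈14.417842; next y=1/10·3.890809+1/4·14.417842≈3.993541
n=9: y≈3.993541, sp=4, e=sp−y≈0.006459; I≈9.553587, D=e−e_prev≈-0.102732; u=1/2·0.006459+3/2·9.553587+3/4·(-0.102732)≈14.256561; next y=1/10·3.993541+1/4·14.256561≈3.963494
n=10: y≈3.963494, sp=4, e=sp−y≈0.036506; I≈9.590093, D=e−e_prev≈0.030047; u=1/2·0.036506+3/2·9.590093+3/4·0.030047≈14.425927; next y=1/10·3.963494+1/4·14.425927≈4.002831
n=11: y≈4.002831, sp=4, e=sp−y≈-0.002831; I≈9.587262, D=e−e_prev≈-0.039337; u=1/2·(-0.002831)+3/2·9.587262+3/4·(-0.039337)≈14.349974; next y=1/10·4.002831+1/4·14.349974≈3.987777
n=12: y≈3.987777, sp=4, e=sp−y≈0.012223; I≈9.599485, D=e−e_prev≈0.015055; u=1/2·0.012223+3/2·9.599485+3/4·0.015055≈14.416630; next y=1/10·3.987777+1/4·14.416630≈4.002935
n=13: y≈4.002935, sp=4, e=sp−y≈-0.002935; I≈9.596550, D=e−e_prev≈-0.015158; u=1/2·(-0.002935)+3/2·9.596550+3/4·(-0.015158)≈14.381988; next y=1/10·4.002935+1/4·14.381988≈3.995791
n=14: y≈3.995791, sp=4, e=sp−y≈0.004209; I≈9.600759, D=e−e_prev≈0.007145; u=1/2·0.004209+3/2·9.600759+3/4·0.007145≈14.408602; next y=1/10·3.995791+1/4·14.408602≈4.001730

0 4 11.000 0.000
1 4 6.438 2.750
2 4 12.755 1.884
3 4 11.174 3.377
4 4 13.904 3.131
5 4 13.214 3.789
6 4 14.317 3.682
7 4 13.984 3.948
8 4 14.418 3.891
9 4 14.257 3.994
10 4 14.426 3.963
11 4 14.350 4.003
12 4 14.417 3.988
13 4 14.382 4.003
14 4 14.409 3.996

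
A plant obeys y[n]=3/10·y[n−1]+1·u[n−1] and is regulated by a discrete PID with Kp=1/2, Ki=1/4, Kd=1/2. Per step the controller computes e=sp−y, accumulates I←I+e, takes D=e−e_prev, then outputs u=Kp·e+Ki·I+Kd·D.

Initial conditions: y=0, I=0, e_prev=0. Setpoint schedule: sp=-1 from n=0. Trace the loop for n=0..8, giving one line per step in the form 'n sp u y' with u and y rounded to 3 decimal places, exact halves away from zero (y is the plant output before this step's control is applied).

0 -1 -1.250 0.000
1 -1 0.563 -1.250
2 -1 -1.797 0.188
3 -1 1.035 -1.741
4 -1 -2.561 0.513
5 -1 1.838 -2.407
6 -1 -3.674 1.116
7 -1 3.127 -3.339
8 -1 -5.346 2.125

(exact arithmetic carried between steps; '≈' marks a value shown rounded to 6 d.p. or computed from one; I and e_prev carry over from the previous line; the table rounds u and y to 3 d.p., halves away from zero)
n=0: y=0, sp=-1, e=sp−y=-1; I=-1, D=e−e_prev=-1; u=1/2·(-1)+1/4·(-1)+1/2·(-1)=-1.25; next y=3/10·0+1·(-1.25)=-1.25
n=1: y=-1.25, sp=-1, e=sp−y=0.25; I=-0.75, D=e−e_prev=1.25; u=1/2·0.25+1/4·(-0.75)+1/2·1.25=0.5625; next y=3/10·(-1.25)+1·0.5625=0.1875
n=2: y=0.1875, sp=-1, e=sp−y=-1.1875; I=-1.9375, D=e−e_prev=-1.4375; u=1/2·(-1.1875)+1/4·(-1.9375)+1/2·(-1.4375)=-1.796875; next y=3/10·0.1875+1·(-1.796875)=-1.740625
n=3: y=-1.740625, sp=-1, e=sp−y=0.740625; I=-1.196875, D=e−e_prev=1.928125; u=1/2·0.740625+1/4·(-1.196875)+1/2·1.928125≈1.035156; next y=3/10·(-1.740625)+1·1.035156≈0.512969
n=4: y≈0.512969, sp=-1, e=sp−y≈-1.512969; I≈-2.709844, D=e−e_prev≈-2.253594; u=1/2·(-1.512969)+1/4·(-2.709844)+1/2·(-2.253594)≈-2.560742; next y=3/10·0.512969+1·(-2.560742)≈-2.406852
n=5: y≈-2.406852, sp=-1, e=sp−y≈1.406852; I≈-1.302992, D=e−e_prev≈2.919820; u=1/2·1.406852+1/4·(-1.302992)+1/2·2.919820≈1.837588; next y=3/10·(-2.406852)+1·1.837588≈1.115532
n=6: y≈1.115532, sp=-1, e=sp−y≈-2.115532; I≈-3.418525, D=e−e_prev≈-3.522384; u=1/2·(-2.115532)+1/4·(-3.418525)+1/2·(-3.522384)≈-3.673589; next y=3/10·1.115532+1·(-3.673589)≈-3.338930
n=7: y≈-3.338930, sp=-1, e=sp−y≈2.338930; I≈-1.079595, D=e−e_prev≈4.454462; u=1/2·2.338930+1/4·(-1.079595)+1/2·4.454462≈3.126797; next y=3/10·(-3.338930)+1·3.126797≈2.125118
n=8: y≈2.125118, sp=-1, e=sp−y≈-3.125118; I≈-4.204713, D=e−e_prev≈-5.464048; u=1/2·(-3.125118)+1/4·(-4.204713)+1/2·(-5.464048)≈-5.345761; next y=3/10·2.125118+1·(-5.345761)≈-4.708226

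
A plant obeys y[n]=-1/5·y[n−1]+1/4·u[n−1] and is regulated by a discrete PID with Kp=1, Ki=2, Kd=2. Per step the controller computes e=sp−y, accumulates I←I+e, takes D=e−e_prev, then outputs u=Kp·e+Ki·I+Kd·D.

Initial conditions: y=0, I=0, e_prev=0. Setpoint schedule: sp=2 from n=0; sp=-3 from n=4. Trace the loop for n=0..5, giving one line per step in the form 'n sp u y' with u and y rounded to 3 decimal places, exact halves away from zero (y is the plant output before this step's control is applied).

(exact arithmetic carried between steps; '≈' marks a value shown rounded to 6 d.p. or computed from one; I and e_prev carry over from the previous line; the table rounds u and y to 3 d.p., halves away from zero)
n=0: y=0, sp=2, e=sp−y=2; I=2, D=e−e_prev=2; u=1·2+2·2+2·2=10; next y=-1/5·0+1/4·10=2.5
n=1: y=2.5, sp=2, e=sp−y=-0.5; I=1.5, D=e−e_prev=-2.5; u=1·(-0.5)+2·1.5+2·(-2.5)=-2.5; next y=-1/5·2.5+1/4·(-2.5)=-1.125
n=2: y=-1.125, sp=2, e=sp−y=3.125; I=4.625, D=e−e_prev=3.625; u=1·3.125+2·4.625+2·3.625=19.625; next y=-1/5·(-1.125)+1/4·19.625=5.13125
n=3: y=5.13125, sp=2, e=sp−y=-3.13125; I=1.49375, D=e−e_prev=-6.25625; u=1·(-3.13125)+2·1.49375+2·(-6.25625)=-12.65625; next y=-1/5·5.13125+1/4·(-12.65625)≈-4.190313
n=4: y≈-4.190313, sp=-3, e=sp−y≈1.190313; I≈2.684063, D=e−e_prev≈4.321563; u=1·1.190313+2·2.684063+2·4.321563≈15.201563; next y=-1/5·(-4.190313)+1/4·15.201563≈4.638453
n=5: y≈4.638453, sp=-3, e=sp−y≈-7.638453; I≈-4.954391, D=e−e_prev≈-8.828766; u=1·(-7.638453)+2·(-4.954391)+2·(-8.828766)≈-35.204766; next y=-1/5·4.638453+1/4·(-35.204766)≈-9.728882

0 2 10.000 0.000
1 2 -2.500 2.500
2 2 19.625 -1.125
3 2 -12.656 5.131
4 -3 15.202 -4.190
5 -3 -35.205 4.638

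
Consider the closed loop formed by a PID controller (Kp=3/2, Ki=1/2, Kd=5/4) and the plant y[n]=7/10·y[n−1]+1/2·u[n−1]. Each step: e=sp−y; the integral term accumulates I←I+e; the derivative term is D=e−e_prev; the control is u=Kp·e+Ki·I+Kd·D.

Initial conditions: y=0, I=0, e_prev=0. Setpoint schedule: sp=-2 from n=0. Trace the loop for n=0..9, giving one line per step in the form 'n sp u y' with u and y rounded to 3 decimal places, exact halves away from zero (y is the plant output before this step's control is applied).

(exact arithmetic carried between steps; '≈' marks a value shown rounded to 6 d.p. or computed from one; I and e_prev carry over from the previous line; the table rounds u and y to 3 d.p., halves away from zero)
n=0: y=0, sp=-2, e=sp−y=-2; I=-2, D=e−e_prev=-2; u=3/2·(-2)+1/2·(-2)+5/4·(-2)=-6.5; next y=7/10·0+1/2·(-6.5)=-3.25
n=1: y=-3.25, sp=-2, e=sp−y=1.25; I=-0.75, D=e−e_prev=3.25; u=3/2·1.25+1/2·(-0.75)+5/4·3.25=5.5625; next y=7/10·(-3.25)+1/2·5.5625=0.50625
n=2: y=0.50625, sp=-2, e=sp−y=-2.50625; I=-3.25625, D=e−e_prev=-3.75625; u=3/2·(-2.50625)+1/2·(-3.25625)+5/4·(-3.75625)≈-10.082813; next y=7/10·0.50625+1/2·(-10.082813)≈-4.687031
n=3: y≈-4.687031, sp=-2, e=sp−y≈2.687031; I≈-0.569219, D=e−e_prev≈5.193281; u=3/2·2.687031+1/2·(-0.569219)+5/4·5.193281≈10.237539; next y=7/10·(-4.687031)+1/2·10.237539≈1.837848
n=4: y≈1.837848, sp=-2, e=sp−y≈-3.837848; I≈-4.407066, D=e−e_prev≈-6.524879; u=3/2·(-3.837848)+1/2·(-4.407066)+5/4·(-6.524879)≈-16.116403; next y=7/10·1.837848+1/2·(-16.116403)≈-6.771708
n=5: y≈-6.771708, sp=-2, e=sp−y≈4.771708; I≈0.364642, D=e−e_prev≈8.609556; u=3/2·4.771708+1/2·0.364642+5/4·8.609556≈18.101828; next y=7/10·(-6.771708)+1/2·18.101828≈4.310718
n=6: y≈4.310718, sp=-2, e=sp−y≈-6.310718; I≈-5.946076, D=e−e_prev≈-11.082427; u=3/2·(-6.310718)+1/2·(-5.946076)+5/4·(-11.082427)≈-26.292149; next y=7/10·4.310718+1/2·(-26.292149)≈-10.128572
n=7: y≈-10.128572, sp=-2, e=sp−y≈8.128572; I≈2.182495, D=e−e_prev≈14.439290; u=3/2·8.128572+1/2·2.182495+5/4·14.439290≈31.333218; next y=7/10·(-10.128572)+1/2·31.333218≈8.576609
n=8: y≈8.576609, sp=-2, e=sp−y≈-10.576609; I≈-8.394113, D=e−e_prev≈-18.705180; u=3/2·(-10.576609)+1/2·(-8.394113)+5/4·(-18.705180)≈-43.443445; next y=7/10·8.576609+1/2·(-43.443445)≈-15.718097
n=9: y≈-15.718097, sp=-2, e=sp−y≈13.718097; I≈5.323983, D=e−e_prev≈24.294705; u=3/2·13.718097+1/2·5.323983+5/4·24.294705≈53.607518; next y=7/10·(-15.718097)+1/2·53.607518≈15.801091

0 -2 -6.500 0.000
1 -2 5.563 -3.250
2 -2 -10.083 0.506
3 -2 10.238 -4.687
4 -2 -16.116 1.838
5 -2 18.102 -6.772
6 -2 -26.292 4.311
7 -2 31.333 -10.129
8 -2 -43.443 8.577
9 -2 53.608 -15.718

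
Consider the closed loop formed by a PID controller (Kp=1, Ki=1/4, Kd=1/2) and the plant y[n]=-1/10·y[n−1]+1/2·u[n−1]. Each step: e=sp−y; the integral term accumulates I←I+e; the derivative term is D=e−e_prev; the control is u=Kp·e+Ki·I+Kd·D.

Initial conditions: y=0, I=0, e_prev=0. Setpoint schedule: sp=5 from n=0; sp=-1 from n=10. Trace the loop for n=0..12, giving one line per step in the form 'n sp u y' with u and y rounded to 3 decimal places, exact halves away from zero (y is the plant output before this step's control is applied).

0 5 8.750 0.000
1 5 -0.156 4.375
2 5 10.746 -0.516
3 5 -0.716 5.425
4 5 13.217 -0.900
5 5 -1.768 6.698
6 5 16.048 -1.554
7 5 -3.473 8.180
8 5 19.383 -2.555
9 5 -5.973 9.947
10 -1 12.916 -3.981
11 -1 -9.268 6.856
12 -1 15.494 -5.320

(exact arithmetic carried between steps; '≈' marks a value shown rounded to 6 d.p. or computed from one; I and e_prev carry over from the previous line; the table rounds u and y to 3 d.p., halves away from zero)
n=0: y=0, sp=5, e=sp−y=5; I=5, D=e−e_prev=5; u=1·5+1/4·5+1/2·5=8.75; next y=-1/10·0+1/2·8.75=4.375
n=1: y=4.375, sp=5, e=sp−y=0.625; I=5.625, D=e−e_prev=-4.375; u=1·0.625+1/4·5.625+1/2·(-4.375)=-0.15625; next y=-1/10·4.375+1/2·(-0.15625)=-0.515625
n=2: y=-0.515625, sp=5, e=sp−y=5.515625; I=11.140625, D=e−e_prev=4.890625; u=1·5.515625+1/4·11.140625+1/2·4.890625≈10.746094; next y=-1/10·(-0.515625)+1/2·10.746094≈5.424609
n=3: y≈5.424609, sp=5, e=sp−y≈-0.424609; I≈10.716016, D=e−e_prev≈-5.940234; u=1·(-0.424609)+1/4·10.716016+1/2·(-5.940234)≈-0.715723; next y=-1/10·5.424609+1/2·(-0.715723)≈-0.900322
n=4: y≈-0.900322, sp=5, e=sp−y≈5.900322; I≈16.616338, D=e−e_prev≈6.324932; u=1·5.900322+1/4·16.616338+1/2·6.324932≈13.216873; next y=-1/10·(-0.900322)+1/2·13.216873≈6.698469
n=5: y≈6.698469, sp=5, e=sp−y≈-1.698469; I≈14.917869, D=e−e_prev≈-7.598791; u=1·(-1.698469)+1/4·14.917869+1/2·(-7.598791)≈-1.768397; next y=-1/10·6.698469+1/2·(-1.768397)≈-1.554045
n=6: y≈-1.554045, sp=5, e=sp−y≈6.554045; I≈21.471915, D=e−e_prev≈8.252514; u=1·6.554045+1/4·21.471915+1/2·8.252514≈16.048281; next y=-1/10·(-1.554045)+1/2·16.048281≈8.179545
n=7: y≈8.179545, sp=5, e=sp−y≈-3.179545; I≈18.292370, D=e−e_prev≈-9.733590; u=1·(-3.179545)+1/4·18.292370+1/2·(-9.733590)≈-3.473247; next y=-1/10·8.179545+1/2·(-3.473247)≈-2.554578
n=8: y≈-2.554578, sp=5, e=sp−y≈7.554578; I≈25.846948, D=e−e_prev≈10.734123; u=1·7.554578+1/4·25.846948+1/2·10.734123≈19.383377; next y=-1/10·(-2.554578)+1/2·19.383377≈9.947146
n=9: y≈9.947146, sp=5, e=sp−y≈-4.947146; I≈20.899802, D=e−e_prev≈-12.501724; u=1·(-4.947146)+1/4·20.899802+1/2·(-12.501724)≈-5.973058; next y=-1/10·9.947146+1/2·(-5.973058)≈-3.981244
n=10: y≈-3.981244, sp=-1, e=sp−y≈2.981244; I≈23.881045, D=e−e_prev≈7.928390; u=1·2.981244+1/4·23.881045+1/2·7.928390≈12.915700; next y=-1/10·(-3.981244)+1/2·12.915700≈6.855974
n=11: y≈6.855974, sp=-1, e=sp−y≈-7.855974; I≈16.025071, D=e−e_prev≈-10.837218; u=1·(-7.855974)+1/4·16.025071+1/2·(-10.837218)≈-9.268315; next y=-1/10·6.855974+1/2·(-9.268315)≈-5.319755
n=12: y≈-5.319755, sp=-1, e=sp−y≈4.319755; I≈20.344826, D=e−e_prev≈12.175729; u=1·4.319755+1/4·20.344826+1/2·12.175729≈15.493826; next y=-1/10·(-5.319755)+1/2·15.493826≈8.278889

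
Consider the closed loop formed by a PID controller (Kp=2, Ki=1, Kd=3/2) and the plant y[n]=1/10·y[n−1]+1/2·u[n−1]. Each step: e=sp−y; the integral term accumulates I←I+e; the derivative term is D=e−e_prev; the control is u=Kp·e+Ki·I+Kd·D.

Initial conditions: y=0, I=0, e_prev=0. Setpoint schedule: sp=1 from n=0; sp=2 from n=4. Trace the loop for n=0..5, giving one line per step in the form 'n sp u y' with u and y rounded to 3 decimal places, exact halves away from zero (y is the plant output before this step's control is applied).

0 1 4.500 0.000
1 1 -6.125 2.250
2 1 18.894 -2.838
3 1 -38.903 9.163
4 2 100.077 -18.535
5 2 -222.676 48.185

(exact arithmetic carried between steps; '≈' marks a value shown rounded to 6 d.p. or computed from one; I and e_prev carry over from the previous line; the table rounds u and y to 3 d.p., halves away from zero)
n=0: y=0, sp=1, e=sp−y=1; I=1, D=e−e_prev=1; u=2·1+1·1+3/2·1=4.5; next y=1/10·0+1/2·4.5=2.25
n=1: y=2.25, sp=1, e=sp−y=-1.25; I=-0.25, D=e−e_prev=-2.25; u=2·(-1.25)+1·(-0.25)+3/2·(-2.25)=-6.125; next y=1/10·2.25+1/2·(-6.125)=-2.8375
n=2: y=-2.8375, sp=1, e=sp−y=3.8375; I=3.5875, D=e−e_prev=5.0875; u=2·3.8375+1·3.5875+3/2·5.0875=18.89375; next y=1/10·(-2.8375)+1/2·18.89375=9.163125
n=3: y=9.163125, sp=1, e=sp−y=-8.163125; I=-4.575625, D=e−e_prev=-12.000625; u=2·(-8.163125)+1·(-4.575625)+3/2·(-12.000625)≈-38.902813; next y=1/10·9.163125+1/2·(-38.902813)≈-18.535094
n=4: y≈-18.535094, sp=2, e=sp−y≈20.535094; I≈15.959469, D=e−e_prev≈28.698219; u=2·20.535094+1·15.959469+3/2·28.698219≈100.076984; next y=1/10·(-18.535094)+1/2·100.076984≈48.184983
n=5: y≈48.184983, sp=2, e=sp−y≈-46.184983; I≈-30.225514, D=e−e_prev≈-66.720077; u=2·(-46.184983)+1·(-30.225514)+3/2·(-66.720077)≈-222.675595; next y=1/10·48.184983+1/2·(-222.675595)≈-106.519299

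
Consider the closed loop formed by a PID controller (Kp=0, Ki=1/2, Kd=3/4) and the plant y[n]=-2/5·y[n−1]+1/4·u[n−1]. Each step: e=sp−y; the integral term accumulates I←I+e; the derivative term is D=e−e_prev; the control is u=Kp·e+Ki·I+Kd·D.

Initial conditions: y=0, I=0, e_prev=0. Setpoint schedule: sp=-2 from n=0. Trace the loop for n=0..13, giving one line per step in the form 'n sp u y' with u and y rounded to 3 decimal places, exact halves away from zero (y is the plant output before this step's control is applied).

0 -2 -2.500 0.000
1 -2 -1.219 -0.625
2 -2 -3.088 -0.055
3 -2 -2.764 -0.750
4 -2 -4.359 -0.391
5 -2 -4.216 -0.933
6 -2 -5.472 -0.681
7 -2 -5.423 -1.096
8 -2 -6.410 -0.918
9 -2 -6.420 -1.235
10 -2 -7.196 -1.111
11 -2 -7.243 -1.355
12 -2 -7.856 -1.269
13 -2 -7.922 -1.456

(exact arithmetic carried between steps; '≈' marks a value shown rounded to 6 d.p. or computed from one; I and e_prev carry over from the previous line; the table rounds u and y to 3 d.p., halves away from zero)
n=0: y=0, sp=-2, e=sp−y=-2; I=-2, D=e−e_prev=-2; u=0·(-2)+1/2·(-2)+3/4·(-2)=-2.5; next y=-2/5·0+1/4·(-2.5)=-0.625
n=1: y=-0.625, sp=-2, e=sp−y=-1.375; I=-3.375, D=e−e_prev=0.625; u=0·(-1.375)+1/2·(-3.375)+3/4·0.625=-1.21875; next y=-2/5·(-0.625)+1/4·(-1.21875)≈-0.054688
n=2: y≈-0.054688, sp=-2, e=sp−y≈-1.945313; I≈-5.320313, D=e−e_prev≈-0.570313; u=0·(-1.945313)+1/2·(-5.320313)+3/4·(-0.570313)≈-3.087891; next y=-2/5·(-0.054688)+1/4·(-3.087891)≈-0.750098
n=3: y≈-0.750098, sp=-2, e=sp−y≈-1.249902; I≈-6.570215, D=e−e_prev≈0.695410; u=0·(-1.249902)+1/2·(-6.570215)+3/4·0.695410≈-2.763550; next y=-2/5·(-0.750098)+1/4·(-2.763550)≈-0.390848
n=4: y≈-0.390848, sp=-2, e=sp−y≈-1.609152; I≈-8.179366, D=e−e_prev≈-0.359249; u=0·(-1.609152)+1/2·(-8.179366)+3/4·(-0.359249)≈-4.359120; next y=-2/5·(-0.390848)+1/4·(-4.359120)≈-0.933441
n=5: y≈-0.933441, sp=-2, e=sp−y≈-1.066559; I≈-9.245926, D=e−e_prev≈0.542592; u=0·(-1.066559)+1/2·(-9.245926)+3/4·0.542592≈-4.216019; next y=-2/5·(-0.933441)+1/4·(-4.216019)≈-0.680628
n=6: y≈-0.680628, sp=-2, e=sp−y≈-1.319372; I≈-10.565297, D=e−e_prev≈-0.252812; u=0·(-1.319372)+1/2·(-10.565297)+3/4·(-0.252812)≈-5.472258; next y=-2/5·(-0.680628)+1/4·(-5.472258)≈-1.095813
n=7: y≈-1.095813, sp=-2, e=sp−y≈-0.904187; I≈-11.469484, D=e−e_prev≈0.415185; u=0·(-0.904187)+1/2·(-11.469484)+3/4·0.415185≈-5.423354; next y=-2/5·(-1.095813)+1/4·(-5.423354)≈-0.917513
n=8: y≈-0.917513, sp=-2, e=sp−y≈-1.082487; I≈-12.551971, D=e−e_prev≈-0.178300; u=0·(-1.082487)+1/2·(-12.551971)+3/4·(-0.178300)≈-6.409711; next y=-2/5·(-0.917513)+1/4·(-6.409711)≈-1.235422
n=9: y≈-1.235422, sp=-2, e=sp−y≈-0.764578; I≈-13.316549, D=e−e_prev≈0.317909; u=0·(-0.764578)+1/2·(-13.316549)+3/4·0.317909≈-6.419842; next y=-2/5·(-1.235422)+1/4·(-6.419842)≈-1.110792
n=10: y≈-1.110792, sp=-2, e=sp−y≈-0.889208; I≈-14.205757, D=e−e_prev≈-0.124631; u=0·(-0.889208)+1/2·(-14.205757)+3/4·(-0.124631)≈-7.196352; next y=-2/5·(-1.110792)+1/4·(-7.196352)≈-1.354771
n=11: y≈-1.354771, sp=-2, e=sp−y≈-0.645229; I≈-14.850986, D=e−e_prev≈0.243980; u=0·(-0.645229)+1/2·(-14.850986)+3/4·0.243980≈-7.242508; next y=-2/5·(-1.354771)+1/4·(-7.242508)≈-1.268719
n=12: y≈-1.268719, sp=-2, e=sp−y≈-0.731281; I≈-15.582267, D=e−e_prev≈-0.086053; u=0·(-0.731281)+1/2·(-15.582267)+3/4·(-0.086053)≈-7.855673; next y=-2/5·(-1.268719)+1/4·(-7.855673)≈-1.456431
n=13: y≈-1.456431, sp=-2, e=sp−y≈-0.543569; I≈-16.125836, D=e−e_prev≈0.187712; u=0·(-0.543569)+1/2·(-16.125836)+3/4·0.187712≈-7.922134; next y=-2/5·(-1.456431)+1/4·(-7.922134)≈-1.397961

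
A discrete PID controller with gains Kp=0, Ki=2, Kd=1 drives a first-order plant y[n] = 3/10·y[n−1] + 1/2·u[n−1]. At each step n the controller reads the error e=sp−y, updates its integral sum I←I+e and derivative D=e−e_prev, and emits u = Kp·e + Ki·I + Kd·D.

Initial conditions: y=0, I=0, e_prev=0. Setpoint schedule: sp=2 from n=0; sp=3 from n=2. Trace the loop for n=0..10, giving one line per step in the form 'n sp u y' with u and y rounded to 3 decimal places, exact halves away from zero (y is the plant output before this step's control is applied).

(exact arithmetic carried between steps; '≈' marks a value shown rounded to 6 d.p. or computed from one; I and e_prev carry over from the previous line; the table rounds u and y to 3 d.p., halves away from zero)
n=0: y=0, sp=2, e=sp−y=2; I=2, D=e−e_prev=2; u=0·2+2·2+1·2=6; next y=3/10·0+1/2·6=3
n=1: y=3, sp=2, e=sp−y=-1; I=1, D=e−e_prev=-3; u=0·(-1)+2·1+1·(-3)=-1; next y=3/10·3+1/2·(-1)=0.4
n=2: y=0.4, sp=3, e=sp−y=2.6; I=3.6, D=e−e_prev=3.6; u=0·2.6+2·3.6+1·3.6=10.8; next y=3/10·0.4+1/2·10.8=5.52
n=3: y=5.52, sp=3, e=sp−y=-2.52; I=1.08, D=e−e_prev=-5.12; u=0·(-2.52)+2·1.08+1·(-5.12)=-2.96; next y=3/10·5.52+1/2·(-2.96)=0.176
n=4: y=0.176, sp=3, e=sp−y=2.824; I=3.904, D=e−e_prev=5.344; u=0·2.824+2·3.904+1·5.344=13.152; next y=3/10·0.176+1/2·13.152=6.6288
n=5: y=6.6288, sp=3, e=sp−y=-3.6288; I=0.2752, D=e−e_prev=-6.4528; u=0·(-3.6288)+2·0.2752+1·(-6.4528)=-5.9024; next y=3/10·6.6288+1/2·(-5.9024)=-0.96256
n=6: y=-0.96256, sp=3, e=sp−y=3.96256; I=4.23776, D=e−e_prev=7.59136; u=0·3.96256+2·4.23776+1·7.59136=16.06688; next y=3/10·(-0.96256)+1/2·16.06688=7.744672
n=7: y=7.744672, sp=3, e=sp−y=-4.744672; I=-0.506912, D=e−e_prev=-8.707232; u=0·(-4.744672)+2·(-0.506912)+1·(-8.707232)=-9.721056; next y=3/10·7.744672+1/2·(-9.721056)≈-2.537126
n=8: y≈-2.537126, sp=3, e=sp−y≈5.537126; I≈5.030214, D=e−e_prev≈10.281798; u=0·5.537126+2·5.030214+1·10.281798≈20.342227; next y=3/10·(-2.537126)+1/2·20.342227≈9.409976
n=9: y≈9.409976, sp=3, e=sp−y≈-6.409976; I≈-1.379761, D=e−e_prev≈-11.947102; u=0·(-6.409976)+2·(-1.379761)+1·(-11.947102)≈-14.706625; next y=3/10·9.409976+1/2·(-14.706625)≈-4.530320
n=10: y≈-4.530320, sp=3, e=sp−y≈7.530320; I≈6.150558, D=e−e_prev≈13.940295; u=0·7.530320+2·6.150558+1·13.940295≈26.241412; next y=3/10·(-4.530320)+1/2·26.241412≈11.761610

0 2 6.000 0.000
1 2 -1.000 3.000
2 3 10.800 0.400
3 3 -2.960 5.520
4 3 13.152 0.176
5 3 -5.902 6.629
6 3 16.067 -0.963
7 3 -9.721 7.745
8 3 20.342 -2.537
9 3 -14.707 9.410
10 3 26.241 -4.530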